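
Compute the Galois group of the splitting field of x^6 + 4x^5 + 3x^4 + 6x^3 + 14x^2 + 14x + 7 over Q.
A_4, A_4 acting on 6 points

The polynomial f is an irreducible sextic over Q, so G = Gal(f/Q) is one of the 16 transitive subgroups 6T1, ..., 6T16 of S_6. The discriminant of f is 5489031744 = 74088^2, a perfect square, so G is contained in A_6. The transitive groups of degree 6 contained in A_6 are: A_4 (6T4, order 12), S_4 (6T7, order 24), (C_3 x C_3) : C_4 (6T10, order 36), PSL(2,5) (6T12, order 60), A_6 (6T15, order 360). By Dedekind's theorem, for a prime p not dividing disc(f) the degrees of the irreducible factors of f mod p form the cycle type of an element of G. Factoring f modulo the 33 such primes p <= 151 (skipping 2, 3, 7, which divide the discriminant), each new pattern first appears at: mod 5: f = (x^3 + x^2 + 4x + 1)(x^3 + 3x^2 + x + 2), pattern 3+3; mod 13: f = (x + 4)(x + 5)(x^2 + 3x + 5)(x^2 + 5x + 8), pattern 2+2+1+1. No other pattern occurs in this range, so the set of observed cycle types is {3+3, 2+2+1+1}. The candidates containing elements of all these cycle types are A_4 (6T4) of order 12, S_4 (6T7) of order 24, (C_3 x C_3) : C_4 (6T10) of order 36, PSL(2,5) (6T12) of order 60, A_6 (6T15) of order 360; the others are excluded. The observed types are precisely the cycle types that occur in A_4 (6T4) (apart from the identity). Each of the other remaining candidates has further cycle types, and by the Chebotarev density theorem the matching factorization patterns would occur for a proportion of primes equal to their share of the group: S_4 (6T7) additionally contains elements of type 4+2 (6 of its 24 elements, about 25% of primes); (C_3 x C_3) : C_4 (6T10) additionally contains elements of type 4+2, 3+1+1+1 (22 of its 36 elements, about 61% of primes); PSL(2,5) (6T12) additionally contains elements of type 5+1 (24 of its 60 elements, about 40% of primes); A_6 (6T15) additionally contains elements of type 5+1, 4+2, 3+1+1+1 (274 of its 360 elements, about 76% of primes). None of the 33 primes tested shows any such pattern (for each of these groups the chance of that is below 10^-4), which rules them out. Hence G = A_4 (6T4), of order 12.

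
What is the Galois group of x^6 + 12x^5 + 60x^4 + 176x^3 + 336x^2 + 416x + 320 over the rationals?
S_6 (order 720)

The polynomial f is an irreducible sextic over Q, so G = Gal(f/Q) is one of the 16 transitive subgroups 6T1, ..., 6T16 of S_6. The discriminant of f is 53451941740544, which is not a perfect square, so G is not contained in A_6. The transitive groups of degree 6 not contained in A_6 are: C_6 (6T1, order 6), S_3 (6T2, order 6), D_6 (6T3, order 12), C_3 x S_3 (6T5, order 18), A_4 x C_2 (6T6, order 24), S_4 (6T8, order 24), S_3 x S_3 (6T9, order 36), S_4 x C_2 (6T11, order 48), (S_3 x S_3) : C_2 (6T13, order 72), PGL(2,5) (6T14, order 120), S_6 (6T16, order 720). By Dedekind's theorem, for a prime p not dividing disc(f) the degrees of the irreducible factors of f mod p form the cycle type of an element of G. Factoring f modulo the 3 such primes p <= 7 (skipping 2, which divides the discriminant), each new pattern first appears at: mod 3: f = (x^6 + 2x^3 + 2x + 2), pattern 6; mod 5: f = (x)(x^5 + 2x^4 + x^2 + x + 1), pattern 5+1; mod 7: f = (x^2 + 4x + 6)(x^4 + x^3 + x^2 + 5x + 2), pattern 4+2. No other pattern occurs in this range, so the set of observed cycle types is {6, 5+1, 4+2}. Among the candidates above, the only group containing elements of all these cycle types is S_6 (6T16); every other candidate lacks at least one of them. Hence G = S_6 (6T16), of order 720.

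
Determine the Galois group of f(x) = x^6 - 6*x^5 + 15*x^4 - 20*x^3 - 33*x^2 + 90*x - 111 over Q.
The polynomial f is an irreducible sextic over Q, so G = Gal(f/Q) is one of the 16 transitive subgroups 6T1, ..., 6T16 of S_6. The discriminant of f is 450868486864896 = 21233664^2, a perfect square, so G is contained in A_6. The transitive groups of degree 6 contained in A_6 are: A_4 (6T4, order 12), S_4 (6T7, order 24), (C_3 x C_3) : C_4 (6T10, order 36), PSL(2,5) (6T12, order 60), A_6 (6T15, order 360). By Dedekind's theorem, for a prime p not dividing disc(f) the degrees of the irreducible factors of f mod p form the cycle type of an element of G. Factoring f modulo the 33 such primes p <= 149 (skipping 2, 3, which divide the discriminant), each new pattern first appears at: mod 5: f = (x^3 + 4x + 2)(x^3 + 4x^2 + x + 2), pattern 3+3; mod 17: f = (x + 3)(x + 12)(x^2 + 15x + 6)(x^2 + 15x + 12), pattern 2+2+1+1; mod 71: f = (x + 6)(x + 7)(x + 9)(x + 60)(x + 62)(x + 63), pattern 1+1+1+1+1+1. No other pattern occurs in this range, so the set of observed cycle types is {3+3, 2+2+1+1, 1+1+1+1+1+1}. The candidates containing elements of all these cycle types are A_4 (6T4) of order 12, S_4 (6T7) of order 24, (C_3 x C_3) : C_4 (6T10) of order 36, PSL(2,5) (6T12) of order 60, A_6 (6T15) of order 360; the others are excluded. The observed types are precisely the cycle types that occur in A_4 (6T4). Each of the other remaining candidates has further cycle types, and by the Chebotarev density theorem the matching factorization patterns would occur for a proportion of primes equal to their share of the group: S_4 (6T7) additionally contains elements of type 4+2 (6 of its 24 elements, about 25% of primes); (C_3 x C_3) : C_4 (6T10) additionally contains elements of type 4+2, 3+1+1+1 (22 of its 36 elements, about 61% of primes); PSL(2,5) (6T12) additionally contains elements of type 5+1 (24 of its 60 elements, about 40% of primes); A_6 (6T15) additionally contains elements of type 5+1, 4+2, 3+1+1+1 (274 of its 360 elements, about 76% of primes). None of the 33 primes tested shows any such pattern (for each of these groups the chance of that is below 10^-4), which rules them out. Hence G = A_4 (6T4), of order 12.

A_4 (order 12)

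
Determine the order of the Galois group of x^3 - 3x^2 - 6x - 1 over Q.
3

The degree of the splitting field over Q equals the order of the Galois group, so first determine the group. The polynomial is an irreducible cubic over Q and its discriminant is 729 = 27^2, a perfect square. For an irreducible cubic, a square discriminant forces the Galois group to be A_3, the cyclic group of order 3. The Galois group C_3 (3T1) has order 3, so the splitting field has degree 3 over Q.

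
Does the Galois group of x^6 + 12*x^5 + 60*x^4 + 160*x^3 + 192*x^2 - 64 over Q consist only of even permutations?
No

The polynomial is irreducible of degree 6 over Q. Its discriminant is -450868486864896, which is not a perfect square. A Galois group lies in the alternating group exactly when the discriminant is a square in Q, so the Galois group (A_4 x C_2) is not contained in A_6.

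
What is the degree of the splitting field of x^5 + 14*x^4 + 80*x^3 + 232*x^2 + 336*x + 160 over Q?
10

The degree of the splitting field over Q equals the order of the Galois group, so first determine the group. The polynomial f is an irreducible quintic over Q, so G = Gal(f/Q) is a transitive subgroup of S_5: one of C_5 (5T1, order 5), D_5 (5T2, order 10), F_20 (5T3, order 20), A_5 (5T4, order 60) or S_5 (5T5, order 120). The discriminant of f is 2316304384 = 48128^2, a perfect square, so G is contained in A_5. The transitive groups of degree 5 contained in A_5 are: C_5 (5T1, order 5), D_5 (5T2, order 10), A_5 (5T4, order 60). By Dedekind's theorem, for a prime p not dividing disc(f) the degrees of the irreducible factors of f mod p form the cycle type of an element of G. Factoring f modulo the 23 such primes p <= 97 (skipping 2, 47, which divide the discriminant), each new pattern first appears at: mod 3: f = (x^5 + 2x^4 + 2x^3 + x^2 + 1), pattern 5; mod 5: f = (x)(x^2 + 3)(x^2 + 4x + 2), pattern 2+2+1; mod 83: f = (x + 27)(x + 39)(x + 55)(x + 61)(x + 81), pattern 1+1+1+1+1. No other pattern occurs in this range, so the set of observed cycle types is {5, 2+2+1, 1+1+1+1+1}. The candidates containing elements of all these cycle types are D_5 (5T2) of order 10, A_5 (5T4) of order 60; the others are excluded. The observed types are precisely the cycle types that occur in D_5 (5T2). Each of the other remaining candidates has further cycle types, and by the Chebotarev density theorem the matching factorization patterns would occur for a proportion of primes equal to their share of the group: A_5 (5T4) additionally contains elements of type 3+1+1 (20 of its 60 elements, about 33% of primes). None of the 23 primes tested shows any such pattern (for each of these groups the chance of that is below 10^-4), which rules them out. Hence G = D_5 (5T2), of order 10. The Galois group D_5 (5T2) has order 10, so the splitting field has degree 10 over Q.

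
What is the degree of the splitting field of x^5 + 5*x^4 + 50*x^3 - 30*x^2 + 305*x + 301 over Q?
The degree of the splitting field over Q equals the order of the Galois group, so first determine the group. The polynomial f is an irreducible quintic over Q, so G = Gal(f/Q) is a transitive subgroup of S_5: one of C_5 (5T1, order 5), D_5 (5T2, order 10), F_20 (5T3, order 20), A_5 (5T4, order 60) or S_5 (5T5, order 120). The discriminant of f is 9333105664000000 = 96608000^2, a perfect square, so G is contained in A_5. The transitive groups of degree 5 contained in A_5 are: C_5 (5T1, order 5), D_5 (5T2, order 10), A_5 (5T4, order 60). By Dedekind's theorem, for a prime p not dividing disc(f) the degrees of the irreducible factors of f mod p form the cycle type of an element of G. Factoring f modulo the 2 such primes p <= 7 (skipping 2, 5, which divide the discriminant), each new pattern first appears at: mod 3: f = (x^5 + 2x^4 + 2x^3 + 2x + 1), pattern 5; mod 7: f = (x)(x + 3)(x^3 + 2x^2 + 2x + 6), pattern 3+1+1. No other pattern occurs in this range, so the set of observed cycle types is {5, 3+1+1}. Among the candidates above, the only group containing elements of all these cycle types is A_5 (5T4) — each of C_5 (5T1), D_5 (5T2) lacks at least one of them. Hence G = A_5 (5T4), of order 60. The Galois group A_5 (5T4) has order 60, so the splitting field has degree 60 over Q.

60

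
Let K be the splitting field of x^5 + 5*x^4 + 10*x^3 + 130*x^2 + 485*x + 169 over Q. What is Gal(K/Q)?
F_20

The polynomial f is an irreducible quintic over Q, so G = Gal(f/Q) is a transitive subgroup of S_5: one of C_5 (5T1, order 5), D_5 (5T2, order 10), F_20 (5T3, order 20), A_5 (5T4, order 60) or S_5 (5T5, order 120). The discriminant of f is 165888000000000, which is not a perfect square, so G is not contained in A_5. The transitive groups of degree 5 not contained in A_5 are: F_20 (5T3, order 20), S_5 (5T5, order 120). By Dedekind's theorem, for a prime p not dividing disc(f) the degrees of the irreducible factors of f mod p form the cycle type of an element of G. Factoring f modulo the 18 such primes p <= 73 (skipping 2, 3, 5, which divide the discriminant), each new pattern first appears at: mod 7: f = (x + 3)(x^4 + 2x^3 + 4x^2 + 6x + 5), pattern 4+1; mod 11: f = (x^5 + 5x^4 + 10x^3 + 9x^2 + x + 4), pattern 5; mod 19: f = (x + 11)(x^2 + 14x + 12)(x^2 + 18x + 2), pattern 2+2+1; mod 41: f = (x + 6)(x + 12)(x + 18)(x + 24)(x + 27), pattern 1+1+1+1+1. No other pattern occurs in this range, so the set of observed cycle types is {4+1, 5, 2+2+1, 1+1+1+1+1}. The candidates containing elements of all these cycle types are F_20 (5T3) of order 20, S_5 (5T5) of order 120; the others are excluded. The observed types are precisely the cycle types that occur in F_20 (5T3). Each of the other remaining candidates has further cycle types, and by the Chebotarev density theorem the matching factorization patterns would occur for a proportion of primes equal to their share of the group: S_5 (5T5) additionally contains elements of type 3+2, 3+1+1, 2+1+1+1 (50 of its 120 elements, about 42% of primes). None of the 18 primes tested shows any such pattern (for each of these groups the chance of that is below 10^-4), which rules them out. Hence G = F_20 (5T3), of order 20.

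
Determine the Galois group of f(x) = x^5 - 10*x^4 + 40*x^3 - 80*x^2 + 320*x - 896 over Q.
F_20, the Frobenius group of order 20

The polynomial f is an irreducible quintic over Q, so G = Gal(f/Q) is a transitive subgroup of S_5: one of C_5 (5T1, order 5), D_5 (5T2, order 10), F_20 (5T3, order 20), A_5 (5T4, order 60) or S_5 (5T5, order 120). The discriminant of f is 271790899200000, which is not a perfect square, so G is not contained in A_5. The transitive groups of degree 5 not contained in A_5 are: F_20 (5T3, order 20), S_5 (5T5, order 120). By Dedekind's theorem, for a prime p not dividing disc(f) the degrees of the irreducible factors of f mod p form the cycle type of an element of G. Factoring f modulo the 18 such primes p <= 73 (skipping 2, 3, 5, which divide the discriminant), each new pattern first appears at: mod 7: f = (x)(x^4 + 4x^3 + 5x^2 + 4x + 5), pattern 4+1; mod 11: f = (x + 8)(x^2 + x + 8)(x^2 + 3x + 8), pattern 2+2+1; mod 19: f = (x^5 + 9x^4 + 2x^3 + 15x^2 + 16x + 16), pattern 5. No other pattern occurs in this range, so the set of observed cycle types is {4+1, 2+2+1, 5}. The candidates containing elements of all these cycle types are F_20 (5T3) of order 20, S_5 (5T5) of order 120; the others are excluded. The observed types are precisely the cycle types that occur in F_20 (5T3) (apart from the identity). Each of the other remaining candidates has further cycle types, and by the Chebotarev density theorem the matching factorization patterns would occur for a proportion of primes equal to their share of the group: S_5 (5T5) additionally contains elements of type 3+2, 3+1+1, 2+1+1+1 (50 of its 120 elements, about 42% of primes). None of the 18 primes tested shows any such pattern (for each of these groups the chance of that is below 10^-4), which rules them out. Hence G = F_20 (5T3), of order 20.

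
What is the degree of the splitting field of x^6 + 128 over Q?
12

The degree of the splitting field over Q equals the order of the Galois group, so first determine the group. The polynomial f is an irreducible sextic over Q, so G = Gal(f/Q) is one of the 16 transitive subgroups 6T1, ..., 6T16 of S_6. The discriminant of f is -1603087953297408, which is not a perfect square, so G is not contained in A_6. The transitive groups of degree 6 not contained in A_6 are: C_6 (6T1, order 6), S_3 (6T2, order 6), D_6 (6T3, order 12), C_3 x S_3 (6T5, order 18), A_4 x C_2 (6T6, order 24), S_4 (6T8, order 24), S_3 x S_3 (6T9, order 36), S_4 x C_2 (6T11, order 48), (S_3 x S_3) : C_2 (6T13, order 72), PGL(2,5) (6T14, order 120), S_6 (6T16, order 720). By Dedekind's theorem, for a prime p not dividing disc(f) the degrees of the irreducible factors of f mod p form the cycle type of an element of G. Factoring f modulo the 79 such primes p <= 419 (skipping 2, 3, which divide the discriminant), each new pattern first appears at: mod 5: f = (x^2 + 2)(x^2 + x + 2)(x^2 + 4x + 2), pattern 2+2+2; mod 7: f = (x^6 + 2), pattern 6; mod 11: f = (x + 4)(x + 7)(x^2 + 4x + 5)(x^2 + 7x + 5), pattern 2+2+1+1; mod 19: f = (x^3 + 9)(x^3 + 10), pattern 3+3; mod 43: f = (x + 1)(x + 6)(x + 7)(x + 36)(x + 37)(x + 42), pattern 1+1+1+1+1+1. No other pattern occurs in this range, so the set of observed cycle types is {2+2+2, 6, 2+2+1+1, 3+3, 1+1+1+1+1+1}. The candidates containing elements of all these cycle types are D_6 (6T3) of order 12, A_4 x C_2 (6T6) of order 24, S_3 x S_3 (6T9) of order 36, S_4 x C_2 (6T11) of order 48, (S_3 x S_3) : C_2 (6T13) of order 72, PGL(2,5) (6T14) of order 120, S_6 (6T16) of order 720; the others are excluded. The observed types are precisely the cycle types that occur in D_6 (6T3). Each of the other remaining candidates has further cycle types, and by the Chebotarev density theorem the matching factorization patterns would occur for a proportion of primes equal to their share of the group: A_4 x C_2 (6T6) additionally contains elements of type 2+1+1+1+1 (3 of its 24 elements, about 12% of primes); S_3 x S_3 (6T9) additionally contains elements of type 3+1+1+1 (4 of its 36 elements, about 11% of primes); S_4 x C_2 (6T11) additionally contains elements of type 4+2, 4+1+1, 2+1+1+1+1 (15 of its 48 elements, about 31% of primes); (S_3 x S_3) : C_2 (6T13) additionally contains elements of type 4+2, 3+2+1, 3+1+1+1, 2+1+1+1+1 (40 of its 72 elements, about 56% of primes); PGL(2,5) (6T14) additionally contains elements of type 5+1, 4+1+1 (54 of its 120 elements, about 45% of primes); S_6 (6T16) additionally contains elements of type 5+1, 4+2, 4+1+1, 3+2+1, 3+1+1+1, 2+1+1+1+1 (499 of its 720 elements, about 69% of primes). None of the 79 primes tested shows any such pattern (for each of these groups the chance of that is below 10^-4), which rules them out. Hence G = D_6 (6T3), of order 12. The Galois group D_6 (6T3) has order 12, so the splitting field has degree 12 over Q.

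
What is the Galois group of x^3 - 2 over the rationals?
The polynomial is an irreducible cubic over Q and its discriminant is -108, which is not a perfect square. For an irreducible cubic, a non-square discriminant gives Galois group S_3.

3T2: S_3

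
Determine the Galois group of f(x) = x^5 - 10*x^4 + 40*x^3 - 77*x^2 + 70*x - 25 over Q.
D_5, the dihedral group of order 10

The polynomial f is an irreducible quintic over Q, so G = Gal(f/Q) is a transitive subgroup of S_5: one of C_5 (5T1, order 5), D_5 (5T2, order 10), F_20 (5T3, order 20), A_5 (5T4, order 60) or S_5 (5T5, order 120). The discriminant of f is 55225 = 235^2, a perfect square, so G is contained in A_5. The transitive groups of degree 5 contained in A_5 are: C_5 (5T1, order 5), D_5 (5T2, order 10), A_5 (5T4, order 60). By Dedekind's theorem, for a prime p not dividing disc(f) the degrees of the irreducible factors of f mod p form the cycle type of an element of G. Factoring f modulo the 23 such primes p <= 97 (skipping 5, 47, which divide the discriminant), each new pattern first appears at: mod 2: f = (x^5 + x^2 + 1), pattern 5; mod 11: f = (x + 6)(x^2 + x + 8)(x^2 + 5x + 2), pattern 2+2+1; mod 83: f = (x + 20)(x + 22)(x + 50)(x + 70)(x + 77), pattern 1+1+1+1+1. No other pattern occurs in this range, so the set of observed cycle types is {5, 2+2+1, 1+1+1+1+1}. The candidates containing elements of all these cycle types are D_5 (5T2) of order 10, A_5 (5T4) of order 60; the others are excluded. The observed types are precisely the cycle types that occur in D_5 (5T2). Each of the other remaining candidates has further cycle types, and by the Chebotarev density theorem the matching factorization patterns would occur for a proportion of primes equal to their share of the group: A_5 (5T4) additionally contains elements of type 3+1+1 (20 of its 60 elements, about 33% of primes). None of the 23 primes tested shows any such pattern (for each of these groups the chance of that is below 10^-4), which rules them out. Hence G = D_5 (5T2), of order 10.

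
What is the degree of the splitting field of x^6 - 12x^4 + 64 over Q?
24

The degree of the splitting field over Q equals the order of the Galois group, so first determine the group. The polynomial f is an irreducible sextic over Q, so G = Gal(f/Q) is one of the 16 transitive subgroups 6T1, ..., 6T16 of S_6. The discriminant of f is -450868486864896, which is not a perfect square, so G is not contained in A_6. The transitive groups of degree 6 not contained in A_6 are: C_6 (6T1, order 6), S_3 (6T2, order 6), D_6 (6T3, order 12), C_3 x S_3 (6T5, order 18), A_4 x C_2 (6T6, order 24), S_4 (6T8, order 24), S_3 x S_3 (6T9, order 36), S_4 x C_2 (6T11, order 48), (S_3 x S_3) : C_2 (6T13, order 72), PGL(2,5) (6T14, order 120), S_6 (6T16, order 720). By Dedekind's theorem, for a prime p not dividing disc(f) the degrees of the irreducible factors of f mod p form the cycle type of an element of G. Factoring f modulo the 33 such primes p <= 149 (skipping 2, 3, which divide the discriminant), each new pattern first appears at: mod 5: f = (x^3 + 2x^2 + x + 4)(x^3 + 3x^2 + x + 1), pattern 3+3; mod 7: f = (x^6 + 2x^4 + 1), pattern 6; mod 17: f = (x + 4)(x + 13)(x^2 + 7)(x^2 + 14), pattern 2+2+1+1; mod 19: f = (x + 5)(x + 7)(x + 12)(x + 14)(x^2 + 5), pattern 2+1+1+1+1; mod 71: f = (x^2 + 3)(x^2 + 18)(x^2 + 38), pattern 2+2+2. No other pattern occurs in this range, so the set of observed cycle types is {3+3, 6, 2+2+1+1, 2+1+1+1+1, 2+2+2}. The candidates containing elements of all these cycle types are A_4 x C_2 (6T6) of order 24, S_4 x C_2 (6T11) of order 48, (S_3 x S_3) : C_2 (6T13) of order 72, S_6 (6T16) of order 720; the others are excluded. The observed types are precisely the cycle types that occur in A_4 x C_2 (6T6) (apart from the identity). Each of the other remaining candidates has further cycle types, and by the Chebotarev density theorem the matching factorization patterns would occur for a proportion of primes equal to their share of the group: S_4 x C_2 (6T11) additionally contains elements of type 4+2, 4+1+1 (12 of its 48 elements, about 25% of primes); (S_3 x S_3) : C_2 (6T13) additionally contains elements of type 4+2, 3+2+1, 3+1+1+1 (34 of its 72 elements, about 47% of primes); S_6 (6T16) additionally contains elements of type 5+1, 4+2, 4+1+1, 3+2+1, 3+1+1+1 (484 of its 720 elements, about 67% of primes). None of the 33 primes tested shows any such pattern (for each of these groups the chance of that is below 10^-4), which rules them out. Hence G = A_4 x C_2 (6T6), of order 24. The Galois group A_4 x C_2 (6T6) has order 24, so the splitting field has degree 24 over Q.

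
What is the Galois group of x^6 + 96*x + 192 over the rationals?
6T13: (S_3 x S_3) : C_2

The polynomial f is an irreducible sextic over Q, so G = Gal(f/Q) is one of the 16 transitive subgroups 6T1, ..., 6T16 of S_6. The discriminant of f is -9727331052552192, which is not a perfect square, so G is not contained in A_6. The transitive groups of degree 6 not contained in A_6 are: C_6 (6T1, order 6), S_3 (6T2, order 6), D_6 (6T3, order 12), C_3 x S_3 (6T5, order 18), A_4 x C_2 (6T6, order 24), S_4 (6T8, order 24), S_3 x S_3 (6T9, order 36), S_4 x C_2 (6T11, order 48), (S_3 x S_3) : C_2 (6T13, order 72), PGL(2,5) (6T14, order 120), S_6 (6T16, order 720). By Dedekind's theorem, for a prime p not dividing disc(f) the degrees of the irreducible factors of f mod p form the cycle type of an element of G. Factoring f modulo the 27 such primes p <= 127 (skipping 2, 3, 17, 43, which divide the discriminant), each new pattern first appears at: mod 5: f = (x^6 + x + 2), pattern 6; mod 7: f = (x + 5)(x^2 + 6x + 3)(x^3 + 3x^2 + 4x + 3), pattern 3+2+1; mod 11: f = (x^2 + 4x + 8)(x^4 + 7x^3 + 8x^2 + 2), pattern 4+2; mod 13: f = (x + 7)(x + 10)(x^2 + 2x + 12)(x^2 + 7x + 11), pattern 2+2+1+1; mod 61: f = (x + 4)(x + 8)(x + 20)(x + 42)(x^2 + 48x + 17), pattern 2+1+1+1+1; mod 97: f = (x + 1)(x + 20)(x + 24)(x^3 + 52x^2 + 46x + 78), pattern 3+1+1+1; mod 113: f = (x^2 + 8x + 40)(x^2 + 15x + 62)(x^2 + 90x + 81), pattern 2+2+2; mod 127: f = (x^3 + 49x^2 + 43x + 17)(x^3 + 78x^2 + 72x + 86), pattern 3+3. No other pattern occurs in this range, so the set of observed cycle types is {6, 3+2+1, 4+2, 2+2+1+1, 2+1+1+1+1, 3+1+1+1, 2+2+2, 3+3}. The candidates containing elements of all these cycle types are (S_3 x S_3) : C_2 (6T13) of order 72, S_6 (6T16) of order 720; the others are excluded. The observed types are precisely the cycle types that occur in (S_3 x S_3) : C_2 (6T13) (apart from the identity). Each of the other remaining candidates has further cycle types, and by the Chebotarev density theorem the matching factorization patterns would occur for a proportion of primes equal to their share of the group: S_6 (6T16) additionally contains elements of type 5+1, 4+1+1 (234 of its 720 elements, about 32% of primes). None of the 27 primes tested shows any such pattern (for each of these groups the chance of that is below 10^-4), which rules them out. Hence G = (S_3 x S_3) : C_2 (6T13), of order 72.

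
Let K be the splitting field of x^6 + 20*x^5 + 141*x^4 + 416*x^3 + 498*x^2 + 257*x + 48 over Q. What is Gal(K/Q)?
PSL(2,5)

The polynomial f is an irreducible sextic over Q, so G = Gal(f/Q) is one of the 16 transitive subgroups 6T1, ..., 6T16 of S_6. The discriminant of f is 30991489 = 5567^2, a perfect square, so G is contained in A_6. The transitive groups of degree 6 contained in A_6 are: A_4 (6T4, order 12), S_4 (6T7, order 24), (C_3 x C_3) : C_4 (6T10, order 36), PSL(2,5) (6T12, order 60), A_6 (6T15, order 360). By Dedekind's theorem, for a prime p not dividing disc(f) the degrees of the irreducible factors of f mod p form the cycle type of an element of G. Factoring f modulo the 21 such primes p <= 79 (skipping 19, which divides the discriminant), each new pattern first appears at: mod 2: f = (x)(x^5 + x^3 + 1), pattern 5+1; mod 7: f = (x^3 + x^2 + 3x + 5)(x^3 + 5x^2 + 4), pattern 3+3; mod 61: f = (x + 2)(x + 3)(x^2 + 36x + 13)(x^2 + 40x + 10), pattern 2+2+1+1. No other pattern occurs in this range, so the set of observed cycle types is {5+1, 3+3, 2+2+1+1}. The candidates containing elements of all these cycle types are PSL(2,5) (6T12) of order 60, A_6 (6T15) of order 360; the others are excluded. The observed types are precisely the cycle types that occur in PSL(2,5) (6T12) (apart from the identity). Each of the other remaining candidates has further cycle types, and by the Chebotarev density theorem the matching factorization patterns would occur for a proportion of primes equal to their share of the group: A_6 (6T15) additionally contains elements of type 4+2, 3+1+1+1 (130 of its 360 elements, about 36% of primes). None of the 21 primes tested shows any such pattern (for each of these groups the chance of that is below 10^-4), which rules them out. Hence G = PSL(2,5) (6T12), of order 60.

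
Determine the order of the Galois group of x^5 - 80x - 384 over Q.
The degree of the splitting field over Q equals the order of the Galois group, so first determine the group. The polynomial f is an irreducible quintic over Q, so G = Gal(f/Q) is a transitive subgroup of S_5: one of C_5 (5T1, order 5), D_5 (5T2, order 10), F_20 (5T3, order 20), A_5 (5T4, order 60) or S_5 (5T5, order 120). The discriminant of f is 67108864000000 = 8192000^2, a perfect square, so G is contained in A_5. The transitive groups of degree 5 contained in A_5 are: C_5 (5T1, order 5), D_5 (5T2, order 10), A_5 (5T4, order 60). By Dedekind's theorem, for a prime p not dividing disc(f) the degrees of the irreducible factors of f mod p form the cycle type of an element of G. Factoring f modulo the 23 such primes p <= 97 (skipping 2, 5, which divide the discriminant), each new pattern first appears at: mod 3: f = (x)(x^2 + x + 2)(x^2 + 2x + 2), pattern 2+2+1; mod 7: f = (x^5 + 4x + 1), pattern 5. No other pattern occurs in this range, so the set of observed cycle types is {2+2+1, 5}. The candidates containing elements of all these cycle types are D_5 (5T2) of order 10, A_5 (5T4) of order 60; the others are excluded. The observed types are precisely the cycle types that occur in D_5 (5T2) (apart from the identity). Each of the other remaining candidates has further cycle types, and by the Chebotarev density theorem the matching factorization patterns would occur for a proportion of primes equal to their share of the group: A_5 (5T4) additionally contains elements of type 3+1+1 (20 of its 60 elements, about 33% of primes). None of the 23 primes tested shows any such pattern (for each of these groups the chance of that is below 10^-4), which rules them out. Hence G = D_5 (5T2), of order 10. The Galois group D_5 (5T2) has order 10, so the splitting field has degree 10 over Q.

10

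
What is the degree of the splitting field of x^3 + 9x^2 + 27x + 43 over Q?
The degree of the splitting field over Q equals the order of the Galois group, so first determine the group. The polynomial is an irreducible cubic over Q and its discriminant is -6912, which is not a perfect square. For an irreducible cubic, a non-square discriminant gives Galois group S_3. The Galois group S_3 (3T2) has order 6, so the splitting field has degree 6 over Q.

6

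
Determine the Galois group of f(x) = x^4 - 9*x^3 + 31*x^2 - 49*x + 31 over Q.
C_4 (also written C4)

The polynomial is an irreducible quartic over Q and its discriminant is 125, which is not a perfect square, so the Galois group is not contained in A_4. The resolvent cubic y^3 - 31*y^2 + 317*y - 1068 has exactly one rational root, so the Galois group is C_4 or D_4. The quartic becomes reducible over Q(sqrt(disc)), so the group is C_4.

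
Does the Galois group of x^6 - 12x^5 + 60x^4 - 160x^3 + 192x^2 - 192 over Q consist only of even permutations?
The polynomial is irreducible of degree 6 over Q. Its discriminant is 450868486864896 = 21233664^2, a perfect square. A Galois group lies in the alternating group exactly when the discriminant is a square in Q, so the Galois group (A_4) is contained in A_6.

Yes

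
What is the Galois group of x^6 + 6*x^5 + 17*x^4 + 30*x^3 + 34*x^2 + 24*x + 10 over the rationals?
6T13: (S_3 x S_3) : C_2

The polynomial f is an irreducible sextic over Q, so G = Gal(f/Q) is one of the 16 transitive subgroups 6T1, ..., 6T16 of S_6. The discriminant of f is -187648, which is not a perfect square, so G is not contained in A_6. The transitive groups of degree 6 not contained in A_6 are: C_6 (6T1, order 6), S_3 (6T2, order 6), D_6 (6T3, order 12), C_3 x S_3 (6T5, order 18), A_4 x C_2 (6T6, order 24), S_4 (6T8, order 24), S_3 x S_3 (6T9, order 36), S_4 x C_2 (6T11, order 48), (S_3 x S_3) : C_2 (6T13, order 72), PGL(2,5) (6T14, order 120), S_6 (6T16, order 720). By Dedekind's theorem, for a prime p not dividing disc(f) the degrees of the irreducible factors of f mod p form the cycle type of an element of G. Factoring f modulo the 29 such primes p <= 113 (skipping 2, which divides the discriminant), each new pattern first appears at: mod 3: f = (x^6 + 2x^4 + x^2 + 1), pattern 6; mod 5: f = (x)(x^2 + 3x + 4)(x^3 + 3x^2 + 4x + 1), pattern 3+2+1; mod 7: f = (x^2 + x + 6)(x^4 + 5x^3 + 6x^2 + x + 4), pattern 4+2; mod 17: f = (x^3 + 3x^2 + 4x + 7)(x^3 + 3x^2 + 4x + 16), pattern 3+3; mod 19: f = (x^2 + 12x + 18)(x^2 + 14x + 18)(x^2 + 18x + 10), pattern 2+2+2; mod 37: f = (x + 22)(x + 35)(x^2 + 5x + 14)(x^2 + 18x + 15), pattern 2+2+1+1; mod 41: f = (x + 3)(x + 18)(x + 23)(x^3 + 3x^2 + 4x + 35), pattern 3+1+1+1; mod 113: f = (x + 12)(x + 22)(x + 24)(x + 80)(x^2 + 94x + 83), pattern 2+1+1+1+1. No other pattern occurs in this range, so the set of observed cycle types is {6, 3+2+1, 4+2, 3+3, 2+2+2, 2+2+1+1, 3+1+1+1, 2+1+1+1+1}. The candidates containing elements of all these cycle types are (S_3 x S_3) : C_2 (6T13) of order 72, S_6 (6T16) of order 720; the others are excluded. The observed types are precisely the cycle types that occur in (S_3 x S_3) : C_2 (6T13) (apart from the identity). Each of the other remaining candidates has further cycle types, and by the Chebotarev density theorem the matching factorization patterns would occur for a proportion of primes equal to their share of the group: S_6 (6T16) additionally contains elements of type 5+1, 4+1+1 (234 of its 720 elements, about 32% of primes). None of the 29 primes tested shows any such pattern (for each of these groups the chance of that is below 10^-4), which rules them out. Hence G = (S_3 x S_3) : C_2 (6T13), of order 72.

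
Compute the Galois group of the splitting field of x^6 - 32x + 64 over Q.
S_6 (order 720)

The polynomial f is an irreducible sextic over Q, so G = Gal(f/Q) is one of the 16 transitive subgroups 6T1, ..., 6T16 of S_6. The discriminant of f is -46741055340544, which is not a perfect square, so G is not contained in A_6. The transitive groups of degree 6 not contained in A_6 are: C_6 (6T1, order 6), S_3 (6T2, order 6), D_6 (6T3, order 12), C_3 x S_3 (6T5, order 18), A_4 x C_2 (6T6, order 24), S_4 (6T8, order 24), S_3 x S_3 (6T9, order 36), S_4 x C_2 (6T11, order 48), (S_3 x S_3) : C_2 (6T13, order 72), PGL(2,5) (6T14, order 120), S_6 (6T16, order 720). By Dedekind's theorem, for a prime p not dividing disc(f) the degrees of the irreducible factors of f mod p form the cycle type of an element of G. Factoring f modulo the 3 such primes p <= 7 (skipping 2, which divides the discriminant), each new pattern first appears at: mod 3: f = (x + 2)(x^2 + 2x + 2)(x^3 + 2x^2 + x + 1), pattern 3+2+1; mod 5: f = (x^3 + x^2 + x + 3)(x^3 + 4x^2 + 3), pattern 3+3; mod 7: f = (x + 3)(x^5 + 4x^4 + 2x^3 + x^2 + 4x + 5), pattern 5+1. No other pattern occurs in this range, so the set of observed cycle types is {3+2+1, 3+3, 5+1}. Among the candidates above, the only group containing elements of all these cycle types is S_6 (6T16); every other candidate lacks at least one of them. Hence G = S_6 (6T16), of order 720.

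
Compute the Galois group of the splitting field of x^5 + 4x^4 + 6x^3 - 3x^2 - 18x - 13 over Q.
D_5

The polynomial f is an irreducible quintic over Q, so G = Gal(f/Q) is a transitive subgroup of S_5: one of C_5 (5T1, order 5), D_5 (5T2, order 10), F_20 (5T3, order 20), A_5 (5T4, order 60) or S_5 (5T5, order 120). The discriminant of f is 373321 = 611^2, a perfect square, so G is contained in A_5. The transitive groups of degree 5 contained in A_5 are: C_5 (5T1, order 5), D_5 (5T2, order 10), A_5 (5T4, order 60). By Dedekind's theorem, for a prime p not dividing disc(f) the degrees of the irreducible factors of f mod p form the cycle type of an element of G. Factoring f modulo the 23 such primes p <= 97 (skipping 13, 47, which divide the discriminant), each new pattern first appears at: mod 2: f = (x^5 + x^2 + 1), pattern 5; mod 5: f = (x + 2)(x^2 + 3x + 3)(x^2 + 4x + 2), pattern 2+2+1; mod 83: f = (x + 6)(x + 14)(x + 75)(x + 77)(x + 81), pattern 1+1+1+1+1. No other pattern occurs in this range, so the set of observed cycle types is {5, 2+2+1, 1+1+1+1+1}. The candidates containing elements of all these cycle types are D_5 (5T2) of order 10, A_5 (5T4) of order 60; the others are excluded. The observed types are precisely the cycle types that occur in D_5 (5T2). Each of the other remaining candidates has further cycle types, and by the Chebotarev density theorem the matching factorization patterns would occur for a proportion of primes equal to their share of the group: A_5 (5T4) additionally contains elements of type 3+1+1 (20 of its 60 elements, about 33% of primes). None of the 23 primes tested shows any such pattern (for each of these groups the chance of that is below 10^-4), which rules them out. Hence G = D_5 (5T2), of order 10.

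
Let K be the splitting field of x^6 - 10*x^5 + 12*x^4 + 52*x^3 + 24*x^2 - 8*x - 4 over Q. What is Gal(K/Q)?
The polynomial f is an irreducible sextic over Q, so G = Gal(f/Q) is one of the 16 transitive subgroups 6T1, ..., 6T16 of S_6. The discriminant of f is 518686720000, which is not a perfect square, so G is not contained in A_6. The transitive groups of degree 6 not contained in A_6 are: C_6 (6T1, order 6), S_3 (6T2, order 6), D_6 (6T3, order 12), C_3 x S_3 (6T5, order 18), A_4 x C_2 (6T6, order 24), S_4 (6T8, order 24), S_3 x S_3 (6T9, order 36), S_4 x C_2 (6T11, order 48), (S_3 x S_3) : C_2 (6T13, order 72), PGL(2,5) (6T14, order 120), S_6 (6T16, order 720). By Dedekind's theorem, for a prime p not dividing disc(f) the degrees of the irreducible factors of f mod p form the cycle type of an element of G. Factoring f modulo the 23 such primes p <= 101 (skipping 2, 5, 37, which divide the discriminant), each new pattern first appears at: mod 3: f = (x^3 + 2x + 2)(x^3 + 2x^2 + x + 1), pattern 3+3; mod 13: f = (x^2 + 3x + 4)(x^2 + 6x + 11)(x^2 + 7x + 7), pattern 2+2+2; mod 67: f = (x + 2)(x + 14)(x + 23)(x + 30)(x + 56)(x + 66), pattern 1+1+1+1+1+1. No other pattern occurs in this range, so the set of observed cycle types is {3+3, 2+2+2, 1+1+1+1+1+1}. The candidates containing elements of all these cycle types are C_6 (6T1) of order 6, S_3 (6T2) of order 6, D_6 (6T3) of order 12, C_3 x S_3 (6T5) of order 18, A_4 x C_2 (6T6) of order 24, S_4 (6T8) of order 24, S_3 x S_3 (6T9) of order 36, S_4 x C_2 (6T11) of order 48, (S_3 x S_3) : C_2 (6T13) of order 72, PGL(2,5) (6T14) of order 120, S_6 (6T16) of order 720; the others are excluded. The observed types are precisely the cycle types that occur in S_3 (6T2). Each of the other remaining candidates has further cycle types, and by the Chebotarev density theorem the matching factorization patterns would occur for a proportion of primes equal to their share of the group: C_6 (6T1) additionally contains elements of type 6 (2 of its 6 elements, about 33% of primes); D_6 (6T3) additionally contains elements of type 6, 2+2+1+1 (5 of its 12 elements, about 42% of primes); C_3 x S_3 (6T5) additionally contains elements of type 6, 3+1+1+1 (10 of its 18 elements, about 56% of primes); A_4 x C_2 (6T6) additionally contains elements of type 6, 2+2+1+1, 2+1+1+1+1 (14 of its 24 elements, about 58% of primes); S_4 (6T8) additionally contains elements of type 4+1+1, 2+2+1+1 (9 of its 24 elements, about 38% of primes); S_3 x S_3 (6T9) additionally contains elements of type 6, 3+1+1+1, 2+2+1+1 (25 of its 36 elements, about 69% of primes); S_4 x C_2 (6T11) additionally contains elements of type 6, 4+2, 4+1+1, 2+2+1+1, 2+1+1+1+1 (32 of its 48 elements, about 67% of primes); (S_3 x S_3) : C_2 (6T13) additionally contains elements of type 6, 4+2, 3+2+1, 3+1+1+1, 2+2+1+1, 2+1+1+1+1 (61 of its 72 elements, about 85% of primes); PGL(2,5) (6T14) additionally contains elements of type 6, 5+1, 4+1+1, 2+2+1+1 (89 of its 120 elements, about 74% of primes); S_6 (6T16) additionally contains elements of type 6, 5+1, 4+2, 4+1+1, 3+2+1, 3+1+1+1, 2+2+1+1, 2+1+1+1+1 (664 of its 720 elements, about 92% of primes). None of the 23 primes tested shows any such pattern (for each of these groups the chance of that is below 10^-4), which rules them out. Hence G = S_3 (6T2), of order 6.

S_3 (also written S3)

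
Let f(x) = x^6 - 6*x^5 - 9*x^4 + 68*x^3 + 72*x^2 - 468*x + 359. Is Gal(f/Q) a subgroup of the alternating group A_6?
The polynomial is irreducible of degree 6 over Q. Its discriminant is -9221581132716096, which is not a perfect square. A Galois group lies in the alternating group exactly when the discriminant is a square in Q, so the Galois group (A_4 x C_2) is not contained in A_6.

No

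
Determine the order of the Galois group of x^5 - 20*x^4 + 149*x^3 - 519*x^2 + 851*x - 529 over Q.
5

The degree of the splitting field over Q equals the order of the Galois group, so first determine the group. The polynomial f is an irreducible quintic over Q, so G = Gal(f/Q) is a transitive subgroup of S_5: one of C_5 (5T1, order 5), D_5 (5T2, order 10), F_20 (5T3, order 20), A_5 (5T4, order 60) or S_5 (5T5, order 120). The discriminant of f is 7745089 = 2783^2, a perfect square, so G is contained in A_5. The transitive groups of degree 5 contained in A_5 are: C_5 (5T1, order 5), D_5 (5T2, order 10), A_5 (5T4, order 60). By Dedekind's theorem, for a prime p not dividing disc(f) the degrees of the irreducible factors of f mod p form the cycle type of an element of G. Factoring f modulo the 14 such primes p <= 53 (skipping 11, 23, which divide the discriminant), each new pattern first appears at: mod 2: f = (x^5 + x^3 + x^2 + x + 1), pattern 5; mod 43: f = (x + 9)(x + 12)(x + 28)(x + 29)(x + 31), pattern 1+1+1+1+1. No other pattern occurs in this range, so the set of observed cycle types is {5, 1+1+1+1+1}. The candidates containing elements of all these cycle types are C_5 (5T1) of order 5, D_5 (5T2) of order 10, A_5 (5T4) of order 60; the others are excluded. The observed types are precisely the cycle types that occur in C_5 (5T1). Each of the other remaining candidates has further cycle types, and by the Chebotarev density theorem the matching factorization patterns would occur for a proportion of primes equal to their share of the group: D_5 (5T2) additionally contains elements of type 2+2+1 (5 of its 10 elements, about 50% of primes); A_5 (5T4) additionally contains elements of type 3+1+1, 2+2+1 (35 of its 60 elements, about 58% of primes). None of the 14 primes tested shows any such pattern (for each of these groups the chance of that is below 10^-4), which rules them out. Hence G = C_5 (5T1), of order 5. The Galois group C_5 (5T1) has order 5, so the splitting field has degree 5 over Q.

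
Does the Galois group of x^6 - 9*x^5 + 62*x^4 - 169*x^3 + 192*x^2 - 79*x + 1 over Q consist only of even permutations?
The polynomial is irreducible of degree 6 over Q. Its discriminant is 369260370000, which is not a perfect square. A Galois group lies in the alternating group exactly when the discriminant is a square in Q, so the Galois group (S_4) is not contained in A_6.

No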